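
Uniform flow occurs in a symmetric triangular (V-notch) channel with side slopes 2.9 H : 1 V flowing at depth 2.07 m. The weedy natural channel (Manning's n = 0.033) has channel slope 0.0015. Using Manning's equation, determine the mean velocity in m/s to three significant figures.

1.16 m/s

A = z·y² = 2.9×2.07² = 12.43 m²
P = 2y√(1+z²) = 2×2.07×√(1+2.9²) = 12.70 m
R = A/P = 12.43/12.70 = 0.9785 m
Q = (1/n)·A·R^(2/3)·S^(1/2) = (1/0.033) × 12.43 × 0.9785^(2/3) × 0.0015^(1/2) = 14.37 m³/s
V = Q/A = 14.37/12.43 = 1.157 m/s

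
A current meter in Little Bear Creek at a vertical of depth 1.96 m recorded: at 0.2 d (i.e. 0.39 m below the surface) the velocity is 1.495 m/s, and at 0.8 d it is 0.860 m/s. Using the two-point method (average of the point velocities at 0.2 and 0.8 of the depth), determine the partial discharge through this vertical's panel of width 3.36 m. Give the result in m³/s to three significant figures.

7.75 m³/s

v̄ = (1.495 + 0.860) / 2 = 1.178 m/s
q = v̄ × d × w = 1.178 × 1.96 × 3.36 = 7.755 m³/s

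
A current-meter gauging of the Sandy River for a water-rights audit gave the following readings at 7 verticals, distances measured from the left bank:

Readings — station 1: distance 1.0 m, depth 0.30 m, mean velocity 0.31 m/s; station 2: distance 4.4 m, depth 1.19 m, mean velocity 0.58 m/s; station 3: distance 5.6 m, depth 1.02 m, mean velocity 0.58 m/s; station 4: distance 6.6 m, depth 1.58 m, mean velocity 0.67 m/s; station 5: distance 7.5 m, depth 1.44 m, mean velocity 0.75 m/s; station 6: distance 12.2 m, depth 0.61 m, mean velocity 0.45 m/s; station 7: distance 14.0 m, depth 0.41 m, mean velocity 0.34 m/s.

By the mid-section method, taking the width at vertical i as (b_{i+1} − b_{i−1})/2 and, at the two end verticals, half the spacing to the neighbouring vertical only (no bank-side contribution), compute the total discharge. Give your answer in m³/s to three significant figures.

w_1 = (4.4 − 1.0)/2 = 1.7 m; q_1 = 0.31 × 0.30 × 1.7 = 0.1581 m³/s
w_2 = (5.6 − 1.0)/2 = 2.3 m; q_2 = 0.58 × 1.19 × 2.3 = 1.587 m³/s
w_3 = (6.6 − 4.4)/2 = 1.1 m; q_3 = 0.58 × 1.02 × 1.1 = 0.6508 m³/s
w_4 = (7.5 − 5.6)/2 = 0.95 m; q_4 = 0.67 × 1.58 × 0.95 = 1.006 m³/s
w_5 = (12.2 − 6.6)/2 = 2.8 m; q_5 = 0.75 × 1.44 × 2.8 = 3.024 m³/s
w_6 = (14.0 − 7.5)/2 = 3.25 m; q_6 = 0.45 × 0.61 × 3.25 = 0.8921 m³/s
w_7 = (14.0 − 12.2)/2 = 0.9 m; q_7 = 0.34 × 0.41 × 0.9 = 0.1255 m³/s
Q = Σ qᵢ = 7.444 m³/s

7.44 m³/s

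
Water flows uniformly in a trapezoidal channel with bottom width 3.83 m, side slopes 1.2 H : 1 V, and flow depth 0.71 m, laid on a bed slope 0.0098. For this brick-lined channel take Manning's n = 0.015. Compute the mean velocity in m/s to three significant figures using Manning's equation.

A = (b + z·y)·y = (3.83 + 1.2×0.71)×0.71 = 3.324 m²
P = b + 2y√(1+z²) = 3.83 + 2×0.71×√(1+1.2²) = 6.048 m
R = A/P = 3.324/6.048 = 0.5496 m
Q = (1/n)·A·R^(2/3)·S^(1/2) = (1/0.015) × 3.324 × 0.5496^(2/3) × 0.0098^(1/2) = 14.72 m³/s
V = Q/A = 14.72/3.324 = 4.428 m/s

4.43 m/s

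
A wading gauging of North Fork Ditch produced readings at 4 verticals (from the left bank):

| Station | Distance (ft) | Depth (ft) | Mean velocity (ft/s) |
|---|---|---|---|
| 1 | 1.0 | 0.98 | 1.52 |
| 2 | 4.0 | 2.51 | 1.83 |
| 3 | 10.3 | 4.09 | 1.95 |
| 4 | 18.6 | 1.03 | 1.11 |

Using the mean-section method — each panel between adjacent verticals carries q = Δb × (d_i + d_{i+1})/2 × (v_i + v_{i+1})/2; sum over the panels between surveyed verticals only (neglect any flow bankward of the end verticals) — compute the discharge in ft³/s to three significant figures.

Panel 1-2: Δb = 3 ft, d̄ = (0.98+2.51)/2 = 1.745, v̄ = (1.52+1.83)/2 = 1.675 → q = 3×1.745×1.675 = 8.769 ft³/s
Panel 2-3: Δb = 6.3 ft, d̄ = (2.51+4.09)/2 = 3.3, v̄ = (1.83+1.95)/2 = 1.89 → q = 6.3×3.3×1.89 = 39.29 ft³/s
Panel 3-4: Δb = 8.3 ft, d̄ = (4.09+1.03)/2 = 2.56, v̄ = (1.95+1.11)/2 = 1.53 → q = 8.3×2.56×1.53 = 32.51 ft³/s
Q = Σ q = 80.57 ft³/s

80.6 ft³/s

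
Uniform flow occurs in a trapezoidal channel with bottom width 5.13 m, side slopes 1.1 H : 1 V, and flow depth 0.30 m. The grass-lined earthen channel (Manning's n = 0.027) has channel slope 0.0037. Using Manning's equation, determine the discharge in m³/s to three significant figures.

A = (b + z·y)·y = (5.13 + 1.1×0.30)×0.30 = 1.638 m²
P = b + 2y√(1+z²) = 5.13 + 2×0.30×√(1+1.1²) = 6.022 m
R = A/P = 1.638/6.022 = 0.2720 m
Q = (1/n)·A·R^(2/3)·S^(1/2) = (1/0.027) × 1.638 × 0.2720^(2/3) × 0.0037^(1/2) = 1.549 m³/s

1.55 m³/s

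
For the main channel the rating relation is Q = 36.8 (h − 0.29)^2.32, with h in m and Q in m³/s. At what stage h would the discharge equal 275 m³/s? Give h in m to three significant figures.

2.67 m

h − h₀ = (Q/C)^(1/b) = (275/36.8)^(1/2.32) = 2.380 m
h = 0.29 + 2.380 = 2.670 m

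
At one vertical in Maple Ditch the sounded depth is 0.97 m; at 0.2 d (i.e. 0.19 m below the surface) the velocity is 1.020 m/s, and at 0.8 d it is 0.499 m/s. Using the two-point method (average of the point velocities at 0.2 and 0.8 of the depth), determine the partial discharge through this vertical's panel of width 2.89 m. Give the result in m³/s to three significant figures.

v̄ = (1.020 + 0.499) / 2 = 0.7595 m/s
q = v̄ × d × w = 0.7595 × 0.97 × 2.89 = 2.129 m³/s

2.13 m³/s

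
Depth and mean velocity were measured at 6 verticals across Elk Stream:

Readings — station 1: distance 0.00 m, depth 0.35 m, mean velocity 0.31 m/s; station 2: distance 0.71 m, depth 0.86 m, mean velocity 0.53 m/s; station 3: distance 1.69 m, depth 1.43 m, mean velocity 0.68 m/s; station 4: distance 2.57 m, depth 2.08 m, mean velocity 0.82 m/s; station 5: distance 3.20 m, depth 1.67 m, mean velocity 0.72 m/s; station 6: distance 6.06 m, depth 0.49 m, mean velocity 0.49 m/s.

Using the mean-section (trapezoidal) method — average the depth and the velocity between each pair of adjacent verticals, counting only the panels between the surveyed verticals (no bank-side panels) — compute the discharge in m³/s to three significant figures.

4.80 m³/s

Panel 1-2: Δb = 0.71 m, d̄ = (0.35+0.86)/2 = 0.605, v̄ = (0.31+0.53)/2 = 0.42 → q = 0.71×0.605×0.42 = 0.1804 m³/s
Panel 2-3: Δb = 0.98 m, d̄ = (0.86+1.43)/2 = 1.145, v̄ = (0.53+0.68)/2 = 0.605 → q = 0.98×1.145×0.605 = 0.6789 m³/s
Panel 3-4: Δb = 0.88 m, d̄ = (1.43+2.08)/2 = 1.755, v̄ = (0.68+0.82)/2 = 0.75 → q = 0.88×1.755×0.75 = 1.158 m³/s
Panel 4-5: Δb = 0.63 m, d̄ = (2.08+1.67)/2 = 1.875, v̄ = (0.82+0.72)/2 = 0.77 → q = 0.63×1.875×0.77 = 0.9096 m³/s
Panel 5-6: Δb = 2.86 m, d̄ = (1.67+0.49)/2 = 1.08, v̄ = (0.72+0.49)/2 = 0.605 → q = 2.86×1.08×0.605 = 1.869 m³/s
Q = Σ q = 4.796 m³/s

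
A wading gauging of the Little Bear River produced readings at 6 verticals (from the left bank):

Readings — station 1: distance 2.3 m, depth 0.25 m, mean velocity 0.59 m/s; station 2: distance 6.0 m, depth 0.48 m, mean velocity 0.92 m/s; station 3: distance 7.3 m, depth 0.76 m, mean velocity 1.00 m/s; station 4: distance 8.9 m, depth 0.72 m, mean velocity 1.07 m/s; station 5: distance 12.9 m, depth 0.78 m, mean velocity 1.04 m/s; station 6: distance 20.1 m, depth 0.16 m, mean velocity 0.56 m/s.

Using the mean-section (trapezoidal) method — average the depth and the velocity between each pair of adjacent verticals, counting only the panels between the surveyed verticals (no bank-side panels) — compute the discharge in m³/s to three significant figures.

Panel 1-2: Δb = 3.7 m, d̄ = (0.25+0.48)/2 = 0.365, v̄ = (0.59+0.92)/2 = 0.755 → q = 3.7×0.365×0.755 = 1.020 m³/s
Panel 2-3: Δb = 1.3 m, d̄ = (0.48+0.76)/2 = 0.62, v̄ = (0.92+1.00)/2 = 0.96 → q = 1.3×0.62×0.96 = 0.7738 m³/s
Panel 3-4: Δb = 1.6 m, d̄ = (0.76+0.72)/2 = 0.74, v̄ = (1.00+1.07)/2 = 1.035 → q = 1.6×0.74×1.035 = 1.225 m³/s
Panel 4-5: Δb = 4 m, d̄ = (0.72+0.78)/2 = 0.75, v̄ = (1.07+1.04)/2 = 1.055 → q = 4×0.75×1.055 = 3.165 m³/s
Panel 5-6: Δb = 7.2 m, d̄ = (0.78+0.16)/2 = 0.47, v̄ = (1.04+0.56)/2 = 0.8 → q = 7.2×0.47×0.8 = 2.707 m³/s
Q = Σ q = 8.891 m³/s

8.89 m³/s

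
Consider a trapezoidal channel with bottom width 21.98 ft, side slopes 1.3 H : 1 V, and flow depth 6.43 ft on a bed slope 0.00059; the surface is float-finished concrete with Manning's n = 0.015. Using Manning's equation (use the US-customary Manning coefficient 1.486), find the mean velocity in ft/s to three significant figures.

6.59 ft/s

A = (b + z·y)·y = (21.98 + 1.3×6.43)×6.43 = 195.1 ft²
P = b + 2y√(1+z²) = 21.98 + 2×6.43×√(1+1.3²) = 43.07 ft
R = A/P = 195.1/43.07 = 4.529 ft
Q = (1.486/n)·A·R^(2/3)·S^(1/2) = (1.486/0.015) × 195.1 × 4.529^(2/3) × 0.00059^(1/2) = 1285 ft³/s
V = Q/A = 1285/195.1 = 6.587 ft/s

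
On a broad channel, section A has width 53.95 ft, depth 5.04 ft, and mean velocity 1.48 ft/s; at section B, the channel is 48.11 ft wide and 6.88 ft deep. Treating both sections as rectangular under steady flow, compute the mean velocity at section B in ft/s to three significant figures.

Q = A₁V₁ = (53.95×5.04) × 1.48 = 402.4 ft³/s
A₂ = 48.11 × 6.88 = 331.0 ft²
V₂ = Q/A₂ = 402.4/331.0 = 1.216 ft/s

1.22 ft/s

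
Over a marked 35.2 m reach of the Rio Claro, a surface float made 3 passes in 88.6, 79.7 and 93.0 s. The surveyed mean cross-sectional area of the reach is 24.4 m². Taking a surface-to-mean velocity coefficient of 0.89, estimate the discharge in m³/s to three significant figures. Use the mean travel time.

t̄ = (88.6 + 79.7 + 93.0) / 3 = 87.1 s
v_surface = L / t̄ = 35.2 / 87.1 = 0.4041 m/s
v_mean = 0.89 × 0.4041 = 0.3597 m/s
Q = A × v_mean = 24.4 × 0.3597 = 8.776 m³/s

8.78 m³/s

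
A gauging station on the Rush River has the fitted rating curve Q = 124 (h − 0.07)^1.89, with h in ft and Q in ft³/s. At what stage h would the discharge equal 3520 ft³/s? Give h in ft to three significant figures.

5.94 ft

h − h₀ = (Q/C)^(1/b) = (3520/124)^(1/1.89) = 5.873 ft
h = 0.07 + 5.873 = 5.943 ft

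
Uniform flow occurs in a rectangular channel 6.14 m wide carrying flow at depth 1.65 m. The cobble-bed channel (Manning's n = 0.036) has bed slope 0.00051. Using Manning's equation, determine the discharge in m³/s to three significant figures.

6.66 m³/s

A = b·y = 6.14 × 1.65 = 10.13 m²
P = b + 2y = 6.14 + 2×1.65 = 9.440 m
R = A/P = 10.13/9.440 = 1.073 m
Q = (1/n)·A·R^(2/3)·S^(1/2) = (1/0.036) × 10.13 × 1.073^(2/3) × 0.00051^(1/2) = 6.662 m³/s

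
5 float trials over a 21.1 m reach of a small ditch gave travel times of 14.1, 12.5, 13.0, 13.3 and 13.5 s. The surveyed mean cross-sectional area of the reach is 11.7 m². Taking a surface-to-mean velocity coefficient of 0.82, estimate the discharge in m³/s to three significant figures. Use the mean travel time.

t̄ = (14.1 + 12.5 + 13.0 + 13.3 + 13.5) / 5 = 13.28 s
v_surface = L / t̄ = 21.1 / 13.28 = 1.589 m/s
v_mean = 0.82 × 1.589 = 1.303 m/s
Q = A × v_mean = 11.7 × 1.303 = 15.24 m³/s

15.2 m³/s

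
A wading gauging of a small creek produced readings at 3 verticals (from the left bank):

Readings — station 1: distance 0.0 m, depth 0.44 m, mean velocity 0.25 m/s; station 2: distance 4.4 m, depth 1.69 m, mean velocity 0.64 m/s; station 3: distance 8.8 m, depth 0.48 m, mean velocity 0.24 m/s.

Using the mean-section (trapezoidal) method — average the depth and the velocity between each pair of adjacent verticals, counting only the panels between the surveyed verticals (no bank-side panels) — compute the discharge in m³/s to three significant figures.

4.19 m³/s

Panel 1-2: Δb = 4.4 m, d̄ = (0.44+1.69)/2 = 1.065, v̄ = (0.25+0.64)/2 = 0.445 → q = 4.4×1.065×0.445 = 2.085 m³/s
Panel 2-3: Δb = 4.4 m, d̄ = (1.69+0.48)/2 = 1.085, v̄ = (0.64+0.24)/2 = 0.44 → q = 4.4×1.085×0.44 = 2.101 m³/s
Q = Σ q = 4.186 m³/s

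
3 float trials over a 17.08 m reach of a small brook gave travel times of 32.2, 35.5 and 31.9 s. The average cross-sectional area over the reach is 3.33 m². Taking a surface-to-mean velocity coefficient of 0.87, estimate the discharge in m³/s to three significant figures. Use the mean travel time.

t̄ = (32.2 + 35.5 + 31.9) / 3 = 33.2 s
v_surface = L / t̄ = 17.08 / 33.2 = 0.5145 m/s
v_mean = 0.87 × 0.5145 = 0.4476 m/s
Q = A × v_mean = 3.33 × 0.4476 = 1.490 m³/s

1.49 m³/s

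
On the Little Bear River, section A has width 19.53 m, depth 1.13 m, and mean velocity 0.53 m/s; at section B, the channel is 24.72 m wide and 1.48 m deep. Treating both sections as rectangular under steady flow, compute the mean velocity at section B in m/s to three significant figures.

0.320 m/s

Q = A₁V₁ = (19.53×1.13) × 0.53 = 11.70 m³/s
A₂ = 24.72 × 1.48 = 36.59 m²
V₂ = Q/A₂ = 11.70/36.59 = 0.3197 m/s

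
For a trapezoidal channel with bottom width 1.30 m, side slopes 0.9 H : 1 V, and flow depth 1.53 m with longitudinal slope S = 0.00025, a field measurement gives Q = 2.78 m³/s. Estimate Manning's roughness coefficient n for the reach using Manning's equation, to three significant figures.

0.0193

A = (b + z·y)·y = (1.30 + 0.9×1.53)×1.53 = 4.096 m²
P = b + 2y√(1+z²) = 1.30 + 2×1.53×√(1+0.9²) = 5.417 m
R = A/P = 4.096/5.417 = 0.7561 m
n = (1/Q)·A·R^(2/3)·S^(1/2) = (1/2.78) × 4.096 × 0.8300 × 0.01581 = 0.01933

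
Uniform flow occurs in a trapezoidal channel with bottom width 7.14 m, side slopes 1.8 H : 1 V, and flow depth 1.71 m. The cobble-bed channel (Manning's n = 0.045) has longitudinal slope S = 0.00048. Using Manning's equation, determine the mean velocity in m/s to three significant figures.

0.560 m/s

A = (b + z·y)·y = (7.14 + 1.8×1.71)×1.71 = 17.47 m²
P = b + 2y√(1+z²) = 7.14 + 2×1.71×√(1+1.8²) = 14.18 m
R = A/P = 17.47/14.18 = 1.232 m
Q = (1/n)·A·R^(2/3)·S^(1/2) = (1/0.045) × 17.47 × 1.232^(2/3) × 0.00048^(1/2) = 9.776 m³/s
V = Q/A = 9.776/17.47 = 0.5595 m/s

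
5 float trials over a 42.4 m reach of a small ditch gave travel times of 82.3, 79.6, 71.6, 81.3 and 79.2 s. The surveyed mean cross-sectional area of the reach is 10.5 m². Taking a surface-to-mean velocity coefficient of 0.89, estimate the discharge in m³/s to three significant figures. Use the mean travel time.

5.03 m³/s

t̄ = (82.3 + 79.6 + 71.6 + 81.3 + 79.2) / 5 = 78.8 s
v_surface = L / t̄ = 42.4 / 78.8 = 0.5381 m/s
v_mean = 0.89 × 0.5381 = 0.4789 m/s
Q = A × v_mean = 10.5 × 0.4789 = 5.028 m³/s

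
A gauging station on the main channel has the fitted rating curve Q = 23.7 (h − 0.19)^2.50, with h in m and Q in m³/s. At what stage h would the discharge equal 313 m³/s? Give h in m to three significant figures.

3.00 m

h − h₀ = (Q/C)^(1/b) = (313/23.7)^(1/2.50) = 2.807 m
h = 0.19 + 2.807 = 2.997 m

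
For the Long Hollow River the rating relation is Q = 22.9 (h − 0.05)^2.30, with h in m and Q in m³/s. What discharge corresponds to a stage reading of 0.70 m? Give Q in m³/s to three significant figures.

8.50 m³/s

Q = 22.9 × (0.70 − 0.05)^2.30 = 22.9 × 0.65^2.30 = 8.502 m³/s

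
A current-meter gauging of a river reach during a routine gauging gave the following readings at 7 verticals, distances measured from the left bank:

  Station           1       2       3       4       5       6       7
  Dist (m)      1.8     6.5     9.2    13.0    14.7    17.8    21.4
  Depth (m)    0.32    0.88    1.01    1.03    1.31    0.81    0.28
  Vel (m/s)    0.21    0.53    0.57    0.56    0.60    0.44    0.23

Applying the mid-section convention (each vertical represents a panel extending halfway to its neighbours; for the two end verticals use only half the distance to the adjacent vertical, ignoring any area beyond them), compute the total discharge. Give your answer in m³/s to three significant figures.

8.54 m³/s

w_1 = (6.5 − 1.8)/2 = 2.35 m; q_1 = 0.21 × 0.32 × 2.35 = 0.1579 m³/s
w_2 = (9.2 − 1.8)/2 = 3.7 m; q_2 = 0.53 × 0.88 × 3.7 = 1.726 m³/s
w_3 = (13.0 − 6.5)/2 = 3.25 m; q_3 = 0.57 × 1.01 × 3.25 = 1.871 m³/s
w_4 = (14.7 − 9.2)/2 = 2.75 m; q_4 = 0.56 × 1.03 × 2.75 = 1.586 m³/s
w_5 = (17.8 − 13.0)/2 = 2.4 m; q_5 = 0.60 × 1.31 × 2.4 = 1.886 m³/s
w_6 = (21.4 − 14.7)/2 = 3.35 m; q_6 = 0.44 × 0.81 × 3.35 = 1.194 m³/s
w_7 = (21.4 − 17.8)/2 = 1.8 m; q_7 = 0.23 × 0.28 × 1.8 = 0.1159 m³/s
Q = Σ qᵢ = 8.537 m³/s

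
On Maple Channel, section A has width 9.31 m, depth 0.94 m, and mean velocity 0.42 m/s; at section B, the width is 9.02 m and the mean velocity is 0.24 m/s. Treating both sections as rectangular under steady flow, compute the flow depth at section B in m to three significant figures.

1.70 m

Q = A₁V₁ = (9.31×0.94) × 0.42 = 3.676 m³/s
d₂ = Q/(b₂ V₂) = 3.676/(9.02×0.24) = 1.698 m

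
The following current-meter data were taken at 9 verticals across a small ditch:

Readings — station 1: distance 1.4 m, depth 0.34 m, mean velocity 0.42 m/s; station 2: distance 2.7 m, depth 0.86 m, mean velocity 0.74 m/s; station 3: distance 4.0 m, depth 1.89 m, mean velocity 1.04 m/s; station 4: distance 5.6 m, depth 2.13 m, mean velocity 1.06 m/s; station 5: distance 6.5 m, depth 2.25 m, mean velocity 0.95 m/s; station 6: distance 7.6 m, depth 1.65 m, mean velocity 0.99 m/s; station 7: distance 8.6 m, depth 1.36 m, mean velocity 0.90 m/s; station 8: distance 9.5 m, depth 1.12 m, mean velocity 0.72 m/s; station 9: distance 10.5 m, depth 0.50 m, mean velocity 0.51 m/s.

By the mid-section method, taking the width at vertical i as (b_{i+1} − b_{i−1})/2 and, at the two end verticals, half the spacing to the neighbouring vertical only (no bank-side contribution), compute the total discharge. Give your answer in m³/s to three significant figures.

12.5 m³/s

w_1 = (2.7 − 1.4)/2 = 0.65 m; q_1 = 0.42 × 0.34 × 0.65 = 0.09282 m³/s
w_2 = (4.0 − 1.4)/2 = 1.3 m; q_2 = 0.74 × 0.86 × 1.3 = 0.8273 m³/s
w_3 = (5.6 − 2.7)/2 = 1.45 m; q_3 = 1.04 × 1.89 × 1.45 = 2.850 m³/s
w_4 = (6.5 − 4.0)/2 = 1.25 m; q_4 = 1.06 × 2.13 × 1.25 = 2.822 m³/s
w_5 = (7.6 − 5.6)/2 = 1 m; q_5 = 0.95 × 2.25 × 1 = 2.138 m³/s
w_6 = (8.6 − 6.5)/2 = 1.05 m; q_6 = 0.99 × 1.65 × 1.05 = 1.715 m³/s
w_7 = (9.5 − 7.6)/2 = 0.95 m; q_7 = 0.90 × 1.36 × 0.95 = 1.163 m³/s
w_8 = (10.5 − 8.6)/2 = 0.95 m; q_8 = 0.72 × 1.12 × 0.95 = 0.7661 m³/s
w_9 = (10.5 − 9.5)/2 = 0.5 m; q_9 = 0.51 × 0.50 × 0.5 = 0.1275 m³/s
Q = Σ qᵢ = 12.50 m³/s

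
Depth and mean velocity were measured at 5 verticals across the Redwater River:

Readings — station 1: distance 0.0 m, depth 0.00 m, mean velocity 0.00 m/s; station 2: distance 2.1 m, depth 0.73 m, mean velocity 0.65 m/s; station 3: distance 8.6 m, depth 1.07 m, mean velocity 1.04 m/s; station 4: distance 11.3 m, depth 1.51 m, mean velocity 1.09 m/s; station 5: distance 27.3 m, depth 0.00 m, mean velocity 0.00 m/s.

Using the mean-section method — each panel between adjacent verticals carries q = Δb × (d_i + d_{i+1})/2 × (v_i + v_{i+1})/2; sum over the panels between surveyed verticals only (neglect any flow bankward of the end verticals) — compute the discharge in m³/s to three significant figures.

15.5 m³/s

Panel 1-2: Δb = 2.1 m, d̄ = (0.00+0.73)/2 = 0.365, v̄ = (0.00+0.65)/2 = 0.325 → q = 2.1×0.365×0.325 = 0.2491 m³/s
Panel 2-3: Δb = 6.5 m, d̄ = (0.73+1.07)/2 = 0.9, v̄ = (0.65+1.04)/2 = 0.845 → q = 6.5×0.9×0.845 = 4.943 m³/s
Panel 3-4: Δb = 2.7 m, d̄ = (1.07+1.51)/2 = 1.29, v̄ = (1.04+1.09)/2 = 1.065 → q = 2.7×1.29×1.065 = 3.709 m³/s
Panel 4-5: Δb = 16 m, d̄ = (1.51+0.00)/2 = 0.755, v̄ = (1.09+0.00)/2 = 0.545 → q = 16×0.755×0.545 = 6.584 m³/s
Q = Σ q = 15.49 m³/s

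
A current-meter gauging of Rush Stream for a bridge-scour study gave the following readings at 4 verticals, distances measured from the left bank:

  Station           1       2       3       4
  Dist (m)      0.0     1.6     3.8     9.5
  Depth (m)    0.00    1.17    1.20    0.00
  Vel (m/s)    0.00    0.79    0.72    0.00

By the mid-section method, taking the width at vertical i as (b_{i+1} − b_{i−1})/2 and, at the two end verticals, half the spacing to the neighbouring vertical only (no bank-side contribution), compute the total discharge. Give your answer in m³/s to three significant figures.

5.17 m³/s

w_2 = (3.8 − 0.0)/2 = 1.9 m; q_2 = 0.79 × 1.17 × 1.9 = 1.756 m³/s
w_3 = (9.5 − 1.6)/2 = 3.95 m; q_3 = 0.72 × 1.20 × 3.95 = 3.413 m³/s
Stations 1, 4 contribute zero (depth or velocity is 0).
Q = Σ qᵢ = 5.169 m³/s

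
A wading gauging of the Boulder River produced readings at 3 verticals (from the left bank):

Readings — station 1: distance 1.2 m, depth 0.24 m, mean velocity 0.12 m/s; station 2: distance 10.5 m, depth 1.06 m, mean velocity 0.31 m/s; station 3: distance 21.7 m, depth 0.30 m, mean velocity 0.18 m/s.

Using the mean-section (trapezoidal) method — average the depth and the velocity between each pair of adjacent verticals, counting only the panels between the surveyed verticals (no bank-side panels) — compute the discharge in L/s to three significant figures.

Panel 1-2: Δb = 9.3 m, d̄ = (0.24+1.06)/2 = 0.65, v̄ = (0.12+0.31)/2 = 0.215 → q = 9.3×0.65×0.215 = 1.300 m³/s
Panel 2-3: Δb = 11.2 m, d̄ = (1.06+0.30)/2 = 0.68, v̄ = (0.31+0.18)/2 = 0.245 → q = 11.2×0.68×0.245 = 1.866 m³/s
Q = Σ q = 3.166 m³/s
= 3.166 × 1000 = 3166 L/s

3170 L/s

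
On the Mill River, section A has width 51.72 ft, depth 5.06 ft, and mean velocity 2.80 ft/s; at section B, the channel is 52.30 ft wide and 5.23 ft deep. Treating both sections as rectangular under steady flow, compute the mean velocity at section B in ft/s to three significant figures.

Q = A₁V₁ = (51.72×5.06) × 2.80 = 732.8 ft³/s
A₂ = 52.30 × 5.23 = 273.5 ft²
V₂ = Q/A₂ = 732.8/273.5 = 2.679 ft/s

2.68 ft/s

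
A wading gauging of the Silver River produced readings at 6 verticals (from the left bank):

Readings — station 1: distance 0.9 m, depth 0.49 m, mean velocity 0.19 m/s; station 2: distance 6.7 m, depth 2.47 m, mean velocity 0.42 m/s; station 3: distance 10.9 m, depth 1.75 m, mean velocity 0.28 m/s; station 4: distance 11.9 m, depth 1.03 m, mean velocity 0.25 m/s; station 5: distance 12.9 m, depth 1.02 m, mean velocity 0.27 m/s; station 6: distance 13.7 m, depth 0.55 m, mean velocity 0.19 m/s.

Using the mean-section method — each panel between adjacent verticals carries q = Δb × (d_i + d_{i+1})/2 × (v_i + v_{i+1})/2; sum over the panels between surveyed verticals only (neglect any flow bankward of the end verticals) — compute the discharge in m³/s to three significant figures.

6.50 m³/s

Panel 1-2: Δb = 5.8 m, d̄ = (0.49+2.47)/2 = 1.48, v̄ = (0.19+0.42)/2 = 0.305 → q = 5.8×1.48×0.305 = 2.618 m³/s
Panel 2-3: Δb = 4.2 m, d̄ = (2.47+1.75)/2 = 2.11, v̄ = (0.42+0.28)/2 = 0.35 → q = 4.2×2.11×0.35 = 3.102 m³/s
Panel 3-4: Δb = 1 m, d̄ = (1.75+1.03)/2 = 1.39, v̄ = (0.28+0.25)/2 = 0.265 → q = 1×1.39×0.265 = 0.3684 m³/s
Panel 4-5: Δb = 1 m, d̄ = (1.03+1.02)/2 = 1.025, v̄ = (0.25+0.27)/2 = 0.26 → q = 1×1.025×0.26 = 0.2665 m³/s
Panel 5-6: Δb = 0.8 m, d̄ = (1.02+0.55)/2 = 0.785, v̄ = (0.27+0.19)/2 = 0.23 → q = 0.8×0.785×0.23 = 0.1444 m³/s
Q = Σ q = 6.499 m³/s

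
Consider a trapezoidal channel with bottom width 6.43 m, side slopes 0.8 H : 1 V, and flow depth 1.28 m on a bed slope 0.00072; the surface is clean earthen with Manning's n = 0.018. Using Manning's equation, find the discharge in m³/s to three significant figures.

A = (b + z·y)·y = (6.43 + 0.8×1.28)×1.28 = 9.541 m²
P = b + 2y√(1+z²) = 6.43 + 2×1.28×√(1+0.8²) = 9.708 m
R = A/P = 9.541/9.708 = 0.9828 m
Q = (1/n)·A·R^(2/3)·S^(1/2) = (1/0.018) × 9.541 × 0.9828^(2/3) × 0.00072^(1/2) = 14.06 m³/s

14.1 m³/s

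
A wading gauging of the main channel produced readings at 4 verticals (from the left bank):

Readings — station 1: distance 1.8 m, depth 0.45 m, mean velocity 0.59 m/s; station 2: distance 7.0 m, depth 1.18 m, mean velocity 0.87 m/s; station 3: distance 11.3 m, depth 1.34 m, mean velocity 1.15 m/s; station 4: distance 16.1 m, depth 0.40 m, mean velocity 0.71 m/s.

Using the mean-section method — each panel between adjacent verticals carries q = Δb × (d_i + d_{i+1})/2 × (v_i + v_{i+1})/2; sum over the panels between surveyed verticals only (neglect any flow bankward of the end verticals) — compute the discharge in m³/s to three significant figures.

12.4 m³/s

Panel 1-2: Δb = 5.2 m, d̄ = (0.45+1.18)/2 = 0.815, v̄ = (0.59+0.87)/2 = 0.73 → q = 5.2×0.815×0.73 = 3.094 m³/s
Panel 2-3: Δb = 4.3 m, d̄ = (1.18+1.34)/2 = 1.26, v̄ = (0.87+1.15)/2 = 1.01 → q = 4.3×1.26×1.01 = 5.472 m³/s
Panel 3-4: Δb = 4.8 m, d̄ = (1.34+0.40)/2 = 0.87, v̄ = (1.15+0.71)/2 = 0.93 → q = 4.8×0.87×0.93 = 3.884 m³/s
Q = Σ q = 12.45 m³/s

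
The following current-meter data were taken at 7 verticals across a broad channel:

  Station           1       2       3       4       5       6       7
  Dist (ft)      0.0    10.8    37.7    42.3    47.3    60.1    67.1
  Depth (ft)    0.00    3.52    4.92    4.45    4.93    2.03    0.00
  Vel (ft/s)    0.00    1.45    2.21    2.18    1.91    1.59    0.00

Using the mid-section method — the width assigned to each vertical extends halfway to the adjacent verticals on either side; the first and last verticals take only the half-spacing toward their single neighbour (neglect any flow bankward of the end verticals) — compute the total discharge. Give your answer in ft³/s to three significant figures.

430 ft³/s

w_2 = (37.7 − 0.0)/2 = 18.85 ft; q_2 = 1.45 × 3.52 × 18.85 = 96.21 ft³/s
w_3 = (42.3 − 10.8)/2 = 15.75 ft; q_3 = 2.21 × 4.92 × 15.75 = 171.3 ft³/s
w_4 = (47.3 − 37.7)/2 = 4.8 ft; q_4 = 2.18 × 4.45 × 4.8 = 46.56 ft³/s
w_5 = (60.1 − 42.3)/2 = 8.9 ft; q_5 = 1.91 × 4.93 × 8.9 = 83.81 ft³/s
w_6 = (67.1 − 47.3)/2 = 9.9 ft; q_6 = 1.59 × 2.03 × 9.9 = 31.95 ft³/s
Stations 1, 7 contribute zero (depth or velocity is 0).
Q = Σ qᵢ = 429.8 ft³/s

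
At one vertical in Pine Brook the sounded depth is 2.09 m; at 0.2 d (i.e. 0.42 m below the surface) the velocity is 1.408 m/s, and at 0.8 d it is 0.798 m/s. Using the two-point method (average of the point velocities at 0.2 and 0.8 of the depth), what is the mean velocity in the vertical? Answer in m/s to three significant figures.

1.10 m/s

v̄ = (1.408 + 0.798) / 2 = 1.103 m/s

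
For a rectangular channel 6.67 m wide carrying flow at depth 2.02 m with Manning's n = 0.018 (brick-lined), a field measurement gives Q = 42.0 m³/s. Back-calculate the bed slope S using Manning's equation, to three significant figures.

0.00232

A = b·y = 6.67 × 2.02 = 13.47 m²
P = b + 2y = 6.67 + 2×2.02 = 10.71 m
R = A/P = 13.47/10.71 = 1.258 m
S = (Q·n / (1·A·R^(2/3)))² = (42.0×0.018 / (1×13.47×1.165))² = 0.002318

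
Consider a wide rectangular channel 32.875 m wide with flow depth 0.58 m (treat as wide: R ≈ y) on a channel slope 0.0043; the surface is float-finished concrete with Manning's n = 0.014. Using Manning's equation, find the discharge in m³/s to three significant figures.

A = b·y = 32.875 × 0.58 = 19.07 m²
Wide channel: R ≈ y = 0.58 m
Q = (1/n)·A·R^(2/3)·S^(1/2) = (1/0.014) × 19.07 × 0.5800^(2/3) × 0.0043^(1/2) = 62.11 m³/s

62.1 m³/s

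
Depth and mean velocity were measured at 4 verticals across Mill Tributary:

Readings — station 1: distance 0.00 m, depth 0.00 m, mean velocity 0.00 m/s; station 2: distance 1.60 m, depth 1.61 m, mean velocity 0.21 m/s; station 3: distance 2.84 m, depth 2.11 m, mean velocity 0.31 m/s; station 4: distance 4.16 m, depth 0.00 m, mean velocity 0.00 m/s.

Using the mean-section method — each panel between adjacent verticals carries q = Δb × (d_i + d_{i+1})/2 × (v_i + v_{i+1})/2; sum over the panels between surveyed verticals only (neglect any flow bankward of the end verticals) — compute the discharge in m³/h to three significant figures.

Panel 1-2: Δb = 1.6 m, d̄ = (0.00+1.61)/2 = 0.805, v̄ = (0.00+0.21)/2 = 0.105 → q = 1.6×0.805×0.105 = 0.1352 m³/s
Panel 2-3: Δb = 1.24 m, d̄ = (1.61+2.11)/2 = 1.86, v̄ = (0.21+0.31)/2 = 0.26 → q = 1.24×1.86×0.26 = 0.5997 m³/s
Panel 3-4: Δb = 1.32 m, d̄ = (2.11+0.00)/2 = 1.055, v̄ = (0.31+0.00)/2 = 0.155 → q = 1.32×1.055×0.155 = 0.2159 m³/s
Q = Σ q = 0.9508 m³/s
= 0.9508 × 3600 = 3423 m³/h

3420 m³/h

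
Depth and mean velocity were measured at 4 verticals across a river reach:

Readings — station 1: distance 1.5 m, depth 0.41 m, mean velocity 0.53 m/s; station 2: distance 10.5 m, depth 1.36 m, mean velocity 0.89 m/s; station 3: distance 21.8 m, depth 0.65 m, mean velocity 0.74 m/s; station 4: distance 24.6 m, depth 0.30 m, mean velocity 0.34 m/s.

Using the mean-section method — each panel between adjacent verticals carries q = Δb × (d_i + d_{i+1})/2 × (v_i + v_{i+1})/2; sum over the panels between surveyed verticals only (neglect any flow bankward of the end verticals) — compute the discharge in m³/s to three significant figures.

Panel 1-2: Δb = 9 m, d̄ = (0.41+1.36)/2 = 0.885, v̄ = (0.53+0.89)/2 = 0.71 → q = 9×0.885×0.71 = 5.655 m³/s
Panel 2-3: Δb = 11.3 m, d̄ = (1.36+0.65)/2 = 1.005, v̄ = (0.89+0.74)/2 = 0.815 → q = 11.3×1.005×0.815 = 9.256 m³/s
Panel 3-4: Δb = 2.8 m, d̄ = (0.65+0.30)/2 = 0.475, v̄ = (0.74+0.34)/2 = 0.54 → q = 2.8×0.475×0.54 = 0.7182 m³/s
Q = Σ q = 15.63 m³/s

15.6 m³/s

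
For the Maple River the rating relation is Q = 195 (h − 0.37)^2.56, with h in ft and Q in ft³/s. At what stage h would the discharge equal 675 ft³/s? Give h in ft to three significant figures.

h − h₀ = (Q/C)^(1/b) = (675/195)^(1/2.56) = 1.624 ft
h = 0.37 + 1.624 = 1.994 ft

1.99 ft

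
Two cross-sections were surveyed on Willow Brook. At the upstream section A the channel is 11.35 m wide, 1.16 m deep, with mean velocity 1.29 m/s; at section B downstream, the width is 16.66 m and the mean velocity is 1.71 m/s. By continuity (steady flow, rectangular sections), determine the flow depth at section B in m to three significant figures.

0.596 m

Q = A₁V₁ = (11.35×1.16) × 1.29 = 16.98 m³/s
d₂ = Q/(b₂ V₂) = 16.98/(16.66×1.71) = 0.5962 m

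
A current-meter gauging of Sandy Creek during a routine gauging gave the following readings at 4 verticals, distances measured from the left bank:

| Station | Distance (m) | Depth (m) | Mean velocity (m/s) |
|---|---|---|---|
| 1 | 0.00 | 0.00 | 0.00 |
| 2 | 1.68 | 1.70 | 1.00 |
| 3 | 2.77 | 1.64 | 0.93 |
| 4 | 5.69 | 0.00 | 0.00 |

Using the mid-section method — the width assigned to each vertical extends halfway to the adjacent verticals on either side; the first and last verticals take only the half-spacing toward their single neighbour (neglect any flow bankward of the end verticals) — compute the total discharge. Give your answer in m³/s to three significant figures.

5.41 m³/s

w_2 = (2.77 − 0.00)/2 = 1.385 m; q_2 = 1.00 × 1.70 × 1.385 = 2.355 m³/s
w_3 = (5.69 − 1.68)/2 = 2.005 m; q_3 = 0.93 × 1.64 × 2.005 = 3.058 m³/s
Stations 1, 4 contribute zero (depth or velocity is 0).
Q = Σ qᵢ = 5.413 m³/s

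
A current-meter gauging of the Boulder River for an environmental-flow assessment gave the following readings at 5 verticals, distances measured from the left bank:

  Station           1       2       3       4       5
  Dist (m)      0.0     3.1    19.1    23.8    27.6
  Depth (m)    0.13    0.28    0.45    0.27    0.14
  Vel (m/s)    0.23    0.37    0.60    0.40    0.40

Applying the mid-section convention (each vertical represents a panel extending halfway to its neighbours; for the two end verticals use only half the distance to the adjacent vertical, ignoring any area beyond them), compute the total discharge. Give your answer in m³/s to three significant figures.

4.40 m³/s

w_1 = (3.1 − 0.0)/2 = 1.55 m; q_1 = 0.23 × 0.13 × 1.55 = 0.04635 m³/s
w_2 = (19.1 − 0.0)/2 = 9.55 m; q_2 = 0.37 × 0.28 × 9.55 = 0.9894 m³/s
w_3 = (23.8 − 3.1)/2 = 10.35 m; q_3 = 0.60 × 0.45 × 10.35 = 2.795 m³/s
w_4 = (27.6 − 19.1)/2 = 4.25 m; q_4 = 0.40 × 0.27 × 4.25 = 0.4590 m³/s
w_5 = (27.6 − 23.8)/2 = 1.9 m; q_5 = 0.40 × 0.14 × 1.9 = 0.1064 m³/s
Q = Σ qᵢ = 4.396 m³/s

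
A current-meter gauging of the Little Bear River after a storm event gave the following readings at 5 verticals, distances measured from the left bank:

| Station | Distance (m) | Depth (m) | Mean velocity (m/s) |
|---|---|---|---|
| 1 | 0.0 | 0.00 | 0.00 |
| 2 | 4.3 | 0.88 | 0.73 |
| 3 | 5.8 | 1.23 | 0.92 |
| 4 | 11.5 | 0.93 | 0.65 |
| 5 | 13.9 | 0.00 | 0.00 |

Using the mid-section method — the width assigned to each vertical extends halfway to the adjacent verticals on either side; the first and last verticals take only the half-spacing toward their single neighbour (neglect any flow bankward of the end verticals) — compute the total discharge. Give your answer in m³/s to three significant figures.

w_2 = (5.8 − 0.0)/2 = 2.9 m; q_2 = 0.73 × 0.88 × 2.9 = 1.863 m³/s
w_3 = (11.5 − 4.3)/2 = 3.6 m; q_3 = 0.92 × 1.23 × 3.6 = 4.074 m³/s
w_4 = (13.9 − 5.8)/2 = 4.05 m; q_4 = 0.65 × 0.93 × 4.05 = 2.448 m³/s
Stations 1, 5 contribute zero (depth or velocity is 0).
Q = Σ qᵢ = 8.385 m³/s

8.38 m³/s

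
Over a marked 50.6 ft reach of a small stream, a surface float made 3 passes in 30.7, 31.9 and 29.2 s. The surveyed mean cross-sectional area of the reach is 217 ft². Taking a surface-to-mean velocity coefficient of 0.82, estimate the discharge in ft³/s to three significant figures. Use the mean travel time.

294 ft³/s

t̄ = (30.7 + 31.9 + 29.2) / 3 = 30.6 s
v_surface = L / t̄ = 50.6 / 30.6 = 1.654 ft/s
v_mean = 0.82 × 1.654 = 1.356 ft/s
Q = A × v_mean = 217 × 1.356 = 294.2 ft³/s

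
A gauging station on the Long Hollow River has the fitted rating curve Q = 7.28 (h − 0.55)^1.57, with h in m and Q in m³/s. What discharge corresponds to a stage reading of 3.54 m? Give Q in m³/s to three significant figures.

Q = 7.28 × (3.54 − 0.55)^1.57 = 7.28 × 2.99^1.57 = 40.64 m³/s

40.6 m³/s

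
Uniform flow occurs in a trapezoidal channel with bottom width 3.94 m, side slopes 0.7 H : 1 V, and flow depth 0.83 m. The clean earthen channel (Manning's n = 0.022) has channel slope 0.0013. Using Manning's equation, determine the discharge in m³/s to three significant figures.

A = (b + z·y)·y = (3.94 + 0.7×0.83)×0.83 = 3.752 m²
P = b + 2y√(1+z²) = 3.94 + 2×0.83×√(1+0.7²) = 5.966 m
R = A/P = 3.752/5.966 = 0.6289 m
Q = (1/n)·A·R^(2/3)·S^(1/2) = (1/0.022) × 3.752 × 0.6289^(2/3) × 0.0013^(1/2) = 4.514 m³/s

4.51 m³/s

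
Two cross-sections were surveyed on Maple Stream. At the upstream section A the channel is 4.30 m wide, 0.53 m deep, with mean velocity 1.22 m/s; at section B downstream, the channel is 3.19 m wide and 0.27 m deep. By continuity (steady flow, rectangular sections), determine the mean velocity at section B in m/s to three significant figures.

Q = A₁V₁ = (4.30×0.53) × 1.22 = 2.780 m³/s
A₂ = 3.19 × 0.27 = 0.8613 m²
V₂ = Q/A₂ = 2.780/0.8613 = 3.228 m/s

3.23 m/s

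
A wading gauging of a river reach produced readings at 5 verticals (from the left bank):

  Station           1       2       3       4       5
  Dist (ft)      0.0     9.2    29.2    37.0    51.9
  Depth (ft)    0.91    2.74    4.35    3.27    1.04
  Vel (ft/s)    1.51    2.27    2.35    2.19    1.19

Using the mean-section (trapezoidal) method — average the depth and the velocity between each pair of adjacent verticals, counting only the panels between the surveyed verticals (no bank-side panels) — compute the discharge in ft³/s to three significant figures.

Panel 1-2: Δb = 9.2 ft, d̄ = (0.91+2.74)/2 = 1.825, v̄ = (1.51+2.27)/2 = 1.89 → q = 9.2×1.825×1.89 = 31.73 ft³/s
Panel 2-3: Δb = 20 ft, d̄ = (2.74+4.35)/2 = 3.545, v̄ = (2.27+2.35)/2 = 2.31 → q = 20×3.545×2.31 = 163.8 ft³/s
Panel 3-4: Δb = 7.8 ft, d̄ = (4.35+3.27)/2 = 3.81, v̄ = (2.35+2.19)/2 = 2.27 → q = 7.8×3.81×2.27 = 67.46 ft³/s
Panel 4-5: Δb = 14.9 ft, d̄ = (3.27+1.04)/2 = 2.155, v̄ = (2.19+1.19)/2 = 1.69 → q = 14.9×2.155×1.69 = 54.27 ft³/s
Q = Σ q = 317.2 ft³/s

317 ft³/s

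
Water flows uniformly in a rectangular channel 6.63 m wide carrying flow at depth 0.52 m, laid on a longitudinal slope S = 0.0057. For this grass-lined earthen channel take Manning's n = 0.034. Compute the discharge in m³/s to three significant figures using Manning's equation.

4.49 m³/s

A = b·y = 6.63 × 0.52 = 3.448 m²
P = b + 2y = 6.63 + 2×0.52 = 7.670 m
R = A/P = 3.448/7.670 = 0.4495 m
Q = (1/n)·A·R^(2/3)·S^(1/2) = (1/0.034) × 3.448 × 0.4495^(2/3) × 0.0057^(1/2) = 4.492 m³/s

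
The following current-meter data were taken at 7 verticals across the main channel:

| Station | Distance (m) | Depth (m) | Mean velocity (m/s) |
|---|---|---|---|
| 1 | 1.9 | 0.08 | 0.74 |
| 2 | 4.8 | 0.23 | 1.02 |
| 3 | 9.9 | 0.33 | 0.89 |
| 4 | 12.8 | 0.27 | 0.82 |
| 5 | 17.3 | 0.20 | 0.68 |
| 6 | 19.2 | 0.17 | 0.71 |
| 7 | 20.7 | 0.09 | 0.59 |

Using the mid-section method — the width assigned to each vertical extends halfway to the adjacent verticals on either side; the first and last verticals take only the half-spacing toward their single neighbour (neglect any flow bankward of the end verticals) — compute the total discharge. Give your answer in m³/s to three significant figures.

3.70 m³/s

w_1 = (4.8 − 1.9)/2 = 1.45 m; q_1 = 0.74 × 0.08 × 1.45 = 0.08584 m³/s
w_2 = (9.9 − 1.9)/2 = 4 m; q_2 = 1.02 × 0.23 × 4 = 0.9384 m³/s
w_3 = (12.8 − 4.8)/2 = 4 m; q_3 = 0.89 × 0.33 × 4 = 1.175 m³/s
w_4 = (17.3 − 9.9)/2 = 3.7 m; q_4 = 0.82 × 0.27 × 3.7 = 0.8192 m³/s
w_5 = (19.2 − 12.8)/2 = 3.2 m; q_5 = 0.68 × 0.20 × 3.2 = 0.4352 m³/s
w_6 = (20.7 − 17.3)/2 = 1.7 m; q_6 = 0.71 × 0.17 × 1.7 = 0.2052 m³/s
w_7 = (20.7 − 19.2)/2 = 0.75 m; q_7 = 0.59 × 0.09 × 0.75 = 0.03983 m³/s
Q = Σ qᵢ = 3.698 m³/s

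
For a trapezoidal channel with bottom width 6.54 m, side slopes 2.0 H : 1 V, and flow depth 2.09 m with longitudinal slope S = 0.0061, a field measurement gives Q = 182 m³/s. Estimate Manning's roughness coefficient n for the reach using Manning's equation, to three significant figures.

0.0121

A = (b + z·y)·y = (6.54 + 2.0×2.09)×2.09 = 22.40 m²
P = b + 2y√(1+z²) = 6.54 + 2×2.09×√(1+2.0²) = 15.89 m
R = A/P = 22.40/15.89 = 1.410 m
n = (1/Q)·A·R^(2/3)·S^(1/2) = (1/182) × 22.40 × 1.258 × 0.07810 = 0.01209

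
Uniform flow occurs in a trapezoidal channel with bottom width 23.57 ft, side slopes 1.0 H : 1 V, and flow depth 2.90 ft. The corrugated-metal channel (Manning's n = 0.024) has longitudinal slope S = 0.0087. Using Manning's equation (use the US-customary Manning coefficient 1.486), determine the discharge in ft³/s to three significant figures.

798 ft³/s

A = (b + z·y)·y = (23.57 + 1.0×2.90)×2.90 = 76.76 ft²
P = b + 2y√(1+z²) = 23.57 + 2×2.90×√(1+1.0²) = 31.77 ft
R = A/P = 76.76/31.77 = 2.416 ft
Q = (1.486/n)·A·R^(2/3)·S^(1/2) = (1.486/0.024) × 76.76 × 2.416^(2/3) × 0.0087^(1/2) = 798.2 ft³/s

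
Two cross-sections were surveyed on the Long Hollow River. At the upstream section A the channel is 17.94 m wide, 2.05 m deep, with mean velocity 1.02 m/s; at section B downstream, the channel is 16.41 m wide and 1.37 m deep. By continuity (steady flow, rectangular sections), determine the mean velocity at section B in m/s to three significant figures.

Q = A₁V₁ = (17.94×2.05) × 1.02 = 37.51 m³/s
A₂ = 16.41 × 1.37 = 22.48 m²
V₂ = Q/A₂ = 37.51/22.48 = 1.669 m/s

1.67 m/s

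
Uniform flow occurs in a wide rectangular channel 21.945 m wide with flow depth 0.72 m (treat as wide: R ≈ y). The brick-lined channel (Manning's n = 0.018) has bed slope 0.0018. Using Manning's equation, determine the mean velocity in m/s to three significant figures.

A = b·y = 21.945 × 0.72 = 15.80 m²
Wide channel: R ≈ y = 0.72 m
Q = (1/n)·A·R^(2/3)·S^(1/2) = (1/0.018) × 15.80 × 0.7200^(2/3) × 0.0018^(1/2) = 29.92 m³/s
V = Q/A = 29.92/15.80 = 1.893 m/s

1.89 m/s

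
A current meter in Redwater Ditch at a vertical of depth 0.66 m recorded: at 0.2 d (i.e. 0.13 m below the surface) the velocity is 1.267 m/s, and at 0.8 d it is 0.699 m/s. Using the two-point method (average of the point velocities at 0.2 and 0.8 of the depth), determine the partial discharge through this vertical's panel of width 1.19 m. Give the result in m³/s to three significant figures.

0.772 m³/s

v̄ = (1.267 + 0.699) / 2 = 0.9830 m/s
q = v̄ × d × w = 0.9830 × 0.66 × 1.19 = 0.7720 m³/s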